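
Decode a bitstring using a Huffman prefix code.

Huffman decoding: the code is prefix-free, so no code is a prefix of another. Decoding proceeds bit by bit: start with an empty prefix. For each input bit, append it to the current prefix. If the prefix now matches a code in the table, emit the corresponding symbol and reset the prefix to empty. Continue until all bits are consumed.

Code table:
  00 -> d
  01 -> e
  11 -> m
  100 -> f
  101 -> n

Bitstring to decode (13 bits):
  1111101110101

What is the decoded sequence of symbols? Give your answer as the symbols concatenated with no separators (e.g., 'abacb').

Bit 0: prefix='1' (no match yet)
Bit 1: prefix='11' -> emit 'm', reset
Bit 2: prefix='1' (no match yet)
Bit 3: prefix='11' -> emit 'm', reset
Bit 4: prefix='1' (no match yet)
Bit 5: prefix='10' (no match yet)
Bit 6: prefix='101' -> emit 'n', reset
Bit 7: prefix='1' (no match yet)
Bit 8: prefix='11' -> emit 'm', reset
Bit 9: prefix='0' (no match yet)
Bit 10: prefix='01' -> emit 'e', reset
Bit 11: prefix='0' (no match yet)
Bit 12: prefix='01' -> emit 'e', reset

Answer: mmnmee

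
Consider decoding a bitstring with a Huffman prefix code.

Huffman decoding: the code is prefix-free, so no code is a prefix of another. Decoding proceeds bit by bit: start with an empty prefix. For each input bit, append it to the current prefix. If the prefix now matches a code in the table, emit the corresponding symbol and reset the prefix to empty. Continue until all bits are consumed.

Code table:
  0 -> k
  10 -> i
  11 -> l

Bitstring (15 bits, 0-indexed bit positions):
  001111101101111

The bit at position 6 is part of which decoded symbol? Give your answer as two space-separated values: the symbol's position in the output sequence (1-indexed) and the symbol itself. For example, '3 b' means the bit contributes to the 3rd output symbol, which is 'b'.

Answer: 5 i

Derivation:
Bit 0: prefix='0' -> emit 'k', reset
Bit 1: prefix='0' -> emit 'k', reset
Bit 2: prefix='1' (no match yet)
Bit 3: prefix='11' -> emit 'l', reset
Bit 4: prefix='1' (no match yet)
Bit 5: prefix='11' -> emit 'l', reset
Bit 6: prefix='1' (no match yet)
Bit 7: prefix='10' -> emit 'i', reset
Bit 8: prefix='1' (no match yet)
Bit 9: prefix='11' -> emit 'l', reset
Bit 10: prefix='0' -> emit 'k', reset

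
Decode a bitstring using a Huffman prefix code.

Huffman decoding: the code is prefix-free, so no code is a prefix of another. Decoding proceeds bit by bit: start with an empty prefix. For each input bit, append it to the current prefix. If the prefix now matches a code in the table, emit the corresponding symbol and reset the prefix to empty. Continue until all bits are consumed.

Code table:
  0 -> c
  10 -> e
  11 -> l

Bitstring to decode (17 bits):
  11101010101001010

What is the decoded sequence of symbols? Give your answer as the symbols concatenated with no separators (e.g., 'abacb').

Answer: leeeeecee

Derivation:
Bit 0: prefix='1' (no match yet)
Bit 1: prefix='11' -> emit 'l', reset
Bit 2: prefix='1' (no match yet)
Bit 3: prefix='10' -> emit 'e', reset
Bit 4: prefix='1' (no match yet)
Bit 5: prefix='10' -> emit 'e', reset
Bit 6: prefix='1' (no match yet)
Bit 7: prefix='10' -> emit 'e', reset
Bit 8: prefix='1' (no match yet)
Bit 9: prefix='10' -> emit 'e', reset
Bit 10: prefix='1' (no match yet)
Bit 11: prefix='10' -> emit 'e', reset
Bit 12: prefix='0' -> emit 'c', reset
Bit 13: prefix='1' (no match yet)
Bit 14: prefix='10' -> emit 'e', reset
Bit 15: prefix='1' (no match yet)
Bit 16: prefix='10' -> emit 'e', reset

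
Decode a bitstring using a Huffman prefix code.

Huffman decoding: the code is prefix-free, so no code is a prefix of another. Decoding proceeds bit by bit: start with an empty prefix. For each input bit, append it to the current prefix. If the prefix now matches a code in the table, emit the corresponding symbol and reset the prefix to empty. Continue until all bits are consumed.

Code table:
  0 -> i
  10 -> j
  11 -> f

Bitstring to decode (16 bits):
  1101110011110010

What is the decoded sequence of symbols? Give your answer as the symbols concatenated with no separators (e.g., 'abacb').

Answer: fifjiffiij

Derivation:
Bit 0: prefix='1' (no match yet)
Bit 1: prefix='11' -> emit 'f', reset
Bit 2: prefix='0' -> emit 'i', reset
Bit 3: prefix='1' (no match yet)
Bit 4: prefix='11' -> emit 'f', reset
Bit 5: prefix='1' (no match yet)
Bit 6: prefix='10' -> emit 'j', reset
Bit 7: prefix='0' -> emit 'i', reset
Bit 8: prefix='1' (no match yet)
Bit 9: prefix='11' -> emit 'f', reset
Bit 10: prefix='1' (no match yet)
Bit 11: prefix='11' -> emit 'f', reset
Bit 12: prefix='0' -> emit 'i', reset
Bit 13: prefix='0' -> emit 'i', reset
Bit 14: prefix='1' (no match yet)
Bit 15: prefix='10' -> emit 'j', reset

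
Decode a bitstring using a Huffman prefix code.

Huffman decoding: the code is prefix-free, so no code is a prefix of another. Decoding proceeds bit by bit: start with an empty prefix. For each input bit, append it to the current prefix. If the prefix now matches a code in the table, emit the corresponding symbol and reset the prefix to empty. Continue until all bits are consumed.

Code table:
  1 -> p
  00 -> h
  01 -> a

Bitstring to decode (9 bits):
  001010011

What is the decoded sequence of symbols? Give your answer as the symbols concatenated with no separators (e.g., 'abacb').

Bit 0: prefix='0' (no match yet)
Bit 1: prefix='00' -> emit 'h', reset
Bit 2: prefix='1' -> emit 'p', reset
Bit 3: prefix='0' (no match yet)
Bit 4: prefix='01' -> emit 'a', reset
Bit 5: prefix='0' (no match yet)
Bit 6: prefix='00' -> emit 'h', reset
Bit 7: prefix='1' -> emit 'p', reset
Bit 8: prefix='1' -> emit 'p', reset

Answer: hpahpp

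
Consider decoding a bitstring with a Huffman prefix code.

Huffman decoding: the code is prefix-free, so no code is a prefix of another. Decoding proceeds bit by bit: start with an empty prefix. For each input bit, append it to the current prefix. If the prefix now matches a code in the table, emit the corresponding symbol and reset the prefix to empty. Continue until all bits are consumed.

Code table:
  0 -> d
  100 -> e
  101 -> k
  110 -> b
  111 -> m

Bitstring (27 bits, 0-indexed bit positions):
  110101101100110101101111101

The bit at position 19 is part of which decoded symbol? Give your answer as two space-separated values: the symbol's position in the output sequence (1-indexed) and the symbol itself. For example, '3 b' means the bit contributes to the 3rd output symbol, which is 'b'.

Bit 0: prefix='1' (no match yet)
Bit 1: prefix='11' (no match yet)
Bit 2: prefix='110' -> emit 'b', reset
Bit 3: prefix='1' (no match yet)
Bit 4: prefix='10' (no match yet)
Bit 5: prefix='101' -> emit 'k', reset
Bit 6: prefix='1' (no match yet)
Bit 7: prefix='10' (no match yet)
Bit 8: prefix='101' -> emit 'k', reset
Bit 9: prefix='1' (no match yet)
Bit 10: prefix='10' (no match yet)
Bit 11: prefix='100' -> emit 'e', reset
Bit 12: prefix='1' (no match yet)
Bit 13: prefix='11' (no match yet)
Bit 14: prefix='110' -> emit 'b', reset
Bit 15: prefix='1' (no match yet)
Bit 16: prefix='10' (no match yet)
Bit 17: prefix='101' -> emit 'k', reset
Bit 18: prefix='1' (no match yet)
Bit 19: prefix='10' (no match yet)
Bit 20: prefix='101' -> emit 'k', reset
Bit 21: prefix='1' (no match yet)
Bit 22: prefix='11' (no match yet)
Bit 23: prefix='111' -> emit 'm', reset

Answer: 7 k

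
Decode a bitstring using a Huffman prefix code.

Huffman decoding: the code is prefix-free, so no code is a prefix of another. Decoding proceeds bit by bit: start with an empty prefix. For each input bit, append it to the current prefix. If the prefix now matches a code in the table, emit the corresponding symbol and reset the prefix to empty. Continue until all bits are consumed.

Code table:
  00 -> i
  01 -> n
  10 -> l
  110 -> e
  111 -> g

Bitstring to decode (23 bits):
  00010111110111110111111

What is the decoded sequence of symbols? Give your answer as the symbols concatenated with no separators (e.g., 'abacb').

Bit 0: prefix='0' (no match yet)
Bit 1: prefix='00' -> emit 'i', reset
Bit 2: prefix='0' (no match yet)
Bit 3: prefix='01' -> emit 'n', reset
Bit 4: prefix='0' (no match yet)
Bit 5: prefix='01' -> emit 'n', reset
Bit 6: prefix='1' (no match yet)
Bit 7: prefix='11' (no match yet)
Bit 8: prefix='111' -> emit 'g', reset
Bit 9: prefix='1' (no match yet)
Bit 10: prefix='10' -> emit 'l', reset
Bit 11: prefix='1' (no match yet)
Bit 12: prefix='11' (no match yet)
Bit 13: prefix='111' -> emit 'g', reset
Bit 14: prefix='1' (no match yet)
Bit 15: prefix='11' (no match yet)
Bit 16: prefix='110' -> emit 'e', reset
Bit 17: prefix='1' (no match yet)
Bit 18: prefix='11' (no match yet)
Bit 19: prefix='111' -> emit 'g', reset
Bit 20: prefix='1' (no match yet)
Bit 21: prefix='11' (no match yet)
Bit 22: prefix='111' -> emit 'g', reset

Answer: innglgegg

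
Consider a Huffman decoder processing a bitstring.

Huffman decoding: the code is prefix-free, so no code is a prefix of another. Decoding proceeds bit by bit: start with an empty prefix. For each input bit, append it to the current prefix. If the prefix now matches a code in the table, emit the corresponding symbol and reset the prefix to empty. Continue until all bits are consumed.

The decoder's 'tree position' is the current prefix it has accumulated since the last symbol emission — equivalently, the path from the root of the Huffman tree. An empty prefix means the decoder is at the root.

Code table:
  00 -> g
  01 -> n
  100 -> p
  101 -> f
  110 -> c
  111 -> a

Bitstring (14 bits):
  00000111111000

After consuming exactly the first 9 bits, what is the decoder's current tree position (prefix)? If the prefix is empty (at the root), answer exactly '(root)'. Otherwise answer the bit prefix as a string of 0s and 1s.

Answer: (root)

Derivation:
Bit 0: prefix='0' (no match yet)
Bit 1: prefix='00' -> emit 'g', reset
Bit 2: prefix='0' (no match yet)
Bit 3: prefix='00' -> emit 'g', reset
Bit 4: prefix='0' (no match yet)
Bit 5: prefix='01' -> emit 'n', reset
Bit 6: prefix='1' (no match yet)
Bit 7: prefix='11' (no match yet)
Bit 8: prefix='111' -> emit 'a', reset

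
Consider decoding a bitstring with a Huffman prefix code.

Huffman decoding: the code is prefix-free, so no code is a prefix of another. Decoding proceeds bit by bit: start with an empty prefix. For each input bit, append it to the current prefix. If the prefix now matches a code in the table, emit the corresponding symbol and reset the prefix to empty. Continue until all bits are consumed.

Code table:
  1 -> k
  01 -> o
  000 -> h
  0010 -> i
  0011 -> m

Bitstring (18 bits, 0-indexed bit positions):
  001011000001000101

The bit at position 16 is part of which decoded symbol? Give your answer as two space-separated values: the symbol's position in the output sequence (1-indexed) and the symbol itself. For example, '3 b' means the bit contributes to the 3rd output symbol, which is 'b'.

Answer: 6 i

Derivation:
Bit 0: prefix='0' (no match yet)
Bit 1: prefix='00' (no match yet)
Bit 2: prefix='001' (no match yet)
Bit 3: prefix='0010' -> emit 'i', reset
Bit 4: prefix='1' -> emit 'k', reset
Bit 5: prefix='1' -> emit 'k', reset
Bit 6: prefix='0' (no match yet)
Bit 7: prefix='00' (no match yet)
Bit 8: prefix='000' -> emit 'h', reset
Bit 9: prefix='0' (no match yet)
Bit 10: prefix='00' (no match yet)
Bit 11: prefix='001' (no match yet)
Bit 12: prefix='0010' -> emit 'i', reset
Bit 13: prefix='0' (no match yet)
Bit 14: prefix='00' (no match yet)
Bit 15: prefix='001' (no match yet)
Bit 16: prefix='0010' -> emit 'i', reset
Bit 17: prefix='1' -> emit 'k', reset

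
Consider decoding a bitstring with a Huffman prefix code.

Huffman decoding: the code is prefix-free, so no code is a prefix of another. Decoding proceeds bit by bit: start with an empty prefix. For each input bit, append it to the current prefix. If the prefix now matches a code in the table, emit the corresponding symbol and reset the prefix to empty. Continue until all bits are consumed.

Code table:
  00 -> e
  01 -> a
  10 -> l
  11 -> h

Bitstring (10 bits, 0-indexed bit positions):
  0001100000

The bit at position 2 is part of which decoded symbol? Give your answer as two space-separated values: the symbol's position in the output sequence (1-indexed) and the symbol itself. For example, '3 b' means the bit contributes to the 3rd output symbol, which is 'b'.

Answer: 2 a

Derivation:
Bit 0: prefix='0' (no match yet)
Bit 1: prefix='00' -> emit 'e', reset
Bit 2: prefix='0' (no match yet)
Bit 3: prefix='01' -> emit 'a', reset
Bit 4: prefix='1' (no match yet)
Bit 5: prefix='10' -> emit 'l', reset
Bit 6: prefix='0' (no match yet)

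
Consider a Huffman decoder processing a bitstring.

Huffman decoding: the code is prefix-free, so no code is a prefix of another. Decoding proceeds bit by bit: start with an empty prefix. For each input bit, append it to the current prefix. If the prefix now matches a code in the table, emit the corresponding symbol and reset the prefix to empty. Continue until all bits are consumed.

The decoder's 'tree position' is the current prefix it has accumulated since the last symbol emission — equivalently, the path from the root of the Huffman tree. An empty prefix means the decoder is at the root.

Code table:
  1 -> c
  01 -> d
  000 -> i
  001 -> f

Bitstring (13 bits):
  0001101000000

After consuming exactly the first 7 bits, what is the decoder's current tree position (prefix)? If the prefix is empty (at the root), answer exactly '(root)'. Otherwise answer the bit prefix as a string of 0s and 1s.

Bit 0: prefix='0' (no match yet)
Bit 1: prefix='00' (no match yet)
Bit 2: prefix='000' -> emit 'i', reset
Bit 3: prefix='1' -> emit 'c', reset
Bit 4: prefix='1' -> emit 'c', reset
Bit 5: prefix='0' (no match yet)
Bit 6: prefix='01' -> emit 'd', reset

Answer: (root)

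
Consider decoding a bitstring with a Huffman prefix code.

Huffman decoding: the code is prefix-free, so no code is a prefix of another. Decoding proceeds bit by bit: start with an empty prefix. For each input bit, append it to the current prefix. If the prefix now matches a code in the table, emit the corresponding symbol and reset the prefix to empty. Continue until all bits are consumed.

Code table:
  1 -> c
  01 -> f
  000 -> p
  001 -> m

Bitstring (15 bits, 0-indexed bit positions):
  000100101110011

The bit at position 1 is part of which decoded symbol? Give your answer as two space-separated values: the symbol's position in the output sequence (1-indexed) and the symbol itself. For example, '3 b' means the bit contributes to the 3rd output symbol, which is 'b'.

Answer: 1 p

Derivation:
Bit 0: prefix='0' (no match yet)
Bit 1: prefix='00' (no match yet)
Bit 2: prefix='000' -> emit 'p', reset
Bit 3: prefix='1' -> emit 'c', reset
Bit 4: prefix='0' (no match yet)
Bit 5: prefix='00' (no match yet)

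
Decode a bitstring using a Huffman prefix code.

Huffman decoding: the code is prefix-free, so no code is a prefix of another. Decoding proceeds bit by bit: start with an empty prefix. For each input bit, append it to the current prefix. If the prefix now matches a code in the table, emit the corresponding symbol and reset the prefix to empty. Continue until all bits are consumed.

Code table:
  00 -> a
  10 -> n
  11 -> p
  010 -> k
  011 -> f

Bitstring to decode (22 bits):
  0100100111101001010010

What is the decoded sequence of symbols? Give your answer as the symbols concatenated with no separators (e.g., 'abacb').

Answer: kkfpkknk

Derivation:
Bit 0: prefix='0' (no match yet)
Bit 1: prefix='01' (no match yet)
Bit 2: prefix='010' -> emit 'k', reset
Bit 3: prefix='0' (no match yet)
Bit 4: prefix='01' (no match yet)
Bit 5: prefix='010' -> emit 'k', reset
Bit 6: prefix='0' (no match yet)
Bit 7: prefix='01' (no match yet)
Bit 8: prefix='011' -> emit 'f', reset
Bit 9: prefix='1' (no match yet)
Bit 10: prefix='11' -> emit 'p', reset
Bit 11: prefix='0' (no match yet)
Bit 12: prefix='01' (no match yet)
Bit 13: prefix='010' -> emit 'k', reset
Bit 14: prefix='0' (no match yet)
Bit 15: prefix='01' (no match yet)
Bit 16: prefix='010' -> emit 'k', reset
Bit 17: prefix='1' (no match yet)
Bit 18: prefix='10' -> emit 'n', reset
Bit 19: prefix='0' (no match yet)
Bit 20: prefix='01' (no match yet)
Bit 21: prefix='010' -> emit 'k', reset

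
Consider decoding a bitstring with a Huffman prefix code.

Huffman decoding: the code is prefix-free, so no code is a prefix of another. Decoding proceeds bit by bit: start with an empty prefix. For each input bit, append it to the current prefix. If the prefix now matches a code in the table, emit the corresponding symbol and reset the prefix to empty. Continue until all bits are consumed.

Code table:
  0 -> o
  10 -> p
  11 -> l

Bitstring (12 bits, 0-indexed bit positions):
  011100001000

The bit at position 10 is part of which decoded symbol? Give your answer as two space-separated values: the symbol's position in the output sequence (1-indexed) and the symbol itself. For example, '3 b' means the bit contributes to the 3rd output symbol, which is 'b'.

Answer: 8 o

Derivation:
Bit 0: prefix='0' -> emit 'o', reset
Bit 1: prefix='1' (no match yet)
Bit 2: prefix='11' -> emit 'l', reset
Bit 3: prefix='1' (no match yet)
Bit 4: prefix='10' -> emit 'p', reset
Bit 5: prefix='0' -> emit 'o', reset
Bit 6: prefix='0' -> emit 'o', reset
Bit 7: prefix='0' -> emit 'o', reset
Bit 8: prefix='1' (no match yet)
Bit 9: prefix='10' -> emit 'p', reset
Bit 10: prefix='0' -> emit 'o', reset
Bit 11: prefix='0' -> emit 'o', reset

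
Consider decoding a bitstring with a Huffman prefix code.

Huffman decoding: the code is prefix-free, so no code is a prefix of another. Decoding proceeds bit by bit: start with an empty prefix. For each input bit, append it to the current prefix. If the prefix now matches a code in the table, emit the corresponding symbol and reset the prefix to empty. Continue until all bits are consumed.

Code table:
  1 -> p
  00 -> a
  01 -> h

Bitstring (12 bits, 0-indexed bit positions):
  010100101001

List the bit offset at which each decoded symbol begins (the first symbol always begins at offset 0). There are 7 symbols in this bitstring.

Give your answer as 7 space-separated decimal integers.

Answer: 0 2 4 6 7 9 11

Derivation:
Bit 0: prefix='0' (no match yet)
Bit 1: prefix='01' -> emit 'h', reset
Bit 2: prefix='0' (no match yet)
Bit 3: prefix='01' -> emit 'h', reset
Bit 4: prefix='0' (no match yet)
Bit 5: prefix='00' -> emit 'a', reset
Bit 6: prefix='1' -> emit 'p', reset
Bit 7: prefix='0' (no match yet)
Bit 8: prefix='01' -> emit 'h', reset
Bit 9: prefix='0' (no match yet)
Bit 10: prefix='00' -> emit 'a', reset
Bit 11: prefix='1' -> emit 'p', reset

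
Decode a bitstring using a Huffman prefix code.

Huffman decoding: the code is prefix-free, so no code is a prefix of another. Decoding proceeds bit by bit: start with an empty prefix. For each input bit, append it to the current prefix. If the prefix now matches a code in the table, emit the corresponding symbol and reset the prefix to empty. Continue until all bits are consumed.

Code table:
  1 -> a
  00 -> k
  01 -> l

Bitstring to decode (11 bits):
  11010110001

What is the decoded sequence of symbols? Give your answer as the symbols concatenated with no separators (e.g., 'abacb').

Answer: aallakl

Derivation:
Bit 0: prefix='1' -> emit 'a', reset
Bit 1: prefix='1' -> emit 'a', reset
Bit 2: prefix='0' (no match yet)
Bit 3: prefix='01' -> emit 'l', reset
Bit 4: prefix='0' (no match yet)
Bit 5: prefix='01' -> emit 'l', reset
Bit 6: prefix='1' -> emit 'a', reset
Bit 7: prefix='0' (no match yet)
Bit 8: prefix='00' -> emit 'k', reset
Bit 9: prefix='0' (no match yet)
Bit 10: prefix='01' -> emit 'l', reset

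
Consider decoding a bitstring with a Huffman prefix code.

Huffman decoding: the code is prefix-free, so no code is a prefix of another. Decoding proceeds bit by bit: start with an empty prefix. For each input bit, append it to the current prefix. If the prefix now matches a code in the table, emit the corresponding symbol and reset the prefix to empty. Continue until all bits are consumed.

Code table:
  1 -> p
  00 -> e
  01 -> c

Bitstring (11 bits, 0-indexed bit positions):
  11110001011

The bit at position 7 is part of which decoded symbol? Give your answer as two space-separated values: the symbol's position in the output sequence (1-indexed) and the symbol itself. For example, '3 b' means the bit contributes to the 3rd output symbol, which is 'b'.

Answer: 6 c

Derivation:
Bit 0: prefix='1' -> emit 'p', reset
Bit 1: prefix='1' -> emit 'p', reset
Bit 2: prefix='1' -> emit 'p', reset
Bit 3: prefix='1' -> emit 'p', reset
Bit 4: prefix='0' (no match yet)
Bit 5: prefix='00' -> emit 'e', reset
Bit 6: prefix='0' (no match yet)
Bit 7: prefix='01' -> emit 'c', reset
Bit 8: prefix='0' (no match yet)
Bit 9: prefix='01' -> emit 'c', reset
Bit 10: prefix='1' -> emit 'p', reset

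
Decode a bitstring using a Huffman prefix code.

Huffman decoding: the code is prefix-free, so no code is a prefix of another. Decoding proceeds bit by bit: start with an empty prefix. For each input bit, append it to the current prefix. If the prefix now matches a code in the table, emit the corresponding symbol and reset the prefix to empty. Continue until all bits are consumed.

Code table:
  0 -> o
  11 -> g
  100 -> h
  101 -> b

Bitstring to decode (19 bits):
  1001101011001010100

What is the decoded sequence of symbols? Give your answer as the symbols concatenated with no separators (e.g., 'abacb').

Bit 0: prefix='1' (no match yet)
Bit 1: prefix='10' (no match yet)
Bit 2: prefix='100' -> emit 'h', reset
Bit 3: prefix='1' (no match yet)
Bit 4: prefix='11' -> emit 'g', reset
Bit 5: prefix='0' -> emit 'o', reset
Bit 6: prefix='1' (no match yet)
Bit 7: prefix='10' (no match yet)
Bit 8: prefix='101' -> emit 'b', reset
Bit 9: prefix='1' (no match yet)
Bit 10: prefix='10' (no match yet)
Bit 11: prefix='100' -> emit 'h', reset
Bit 12: prefix='1' (no match yet)
Bit 13: prefix='10' (no match yet)
Bit 14: prefix='101' -> emit 'b', reset
Bit 15: prefix='0' -> emit 'o', reset
Bit 16: prefix='1' (no match yet)
Bit 17: prefix='10' (no match yet)
Bit 18: prefix='100' -> emit 'h', reset

Answer: hgobhboh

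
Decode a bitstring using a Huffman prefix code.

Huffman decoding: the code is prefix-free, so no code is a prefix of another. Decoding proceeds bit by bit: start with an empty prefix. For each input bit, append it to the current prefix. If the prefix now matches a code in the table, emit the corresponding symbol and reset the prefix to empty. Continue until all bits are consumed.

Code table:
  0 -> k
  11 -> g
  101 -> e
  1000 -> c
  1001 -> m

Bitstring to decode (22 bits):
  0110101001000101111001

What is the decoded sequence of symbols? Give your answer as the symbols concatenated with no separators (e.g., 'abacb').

Bit 0: prefix='0' -> emit 'k', reset
Bit 1: prefix='1' (no match yet)
Bit 2: prefix='11' -> emit 'g', reset
Bit 3: prefix='0' -> emit 'k', reset
Bit 4: prefix='1' (no match yet)
Bit 5: prefix='10' (no match yet)
Bit 6: prefix='101' -> emit 'e', reset
Bit 7: prefix='0' -> emit 'k', reset
Bit 8: prefix='0' -> emit 'k', reset
Bit 9: prefix='1' (no match yet)
Bit 10: prefix='10' (no match yet)
Bit 11: prefix='100' (no match yet)
Bit 12: prefix='1000' -> emit 'c', reset
Bit 13: prefix='1' (no match yet)
Bit 14: prefix='10' (no match yet)
Bit 15: prefix='101' -> emit 'e', reset
Bit 16: prefix='1' (no match yet)
Bit 17: prefix='11' -> emit 'g', reset
Bit 18: prefix='1' (no match yet)
Bit 19: prefix='10' (no match yet)
Bit 20: prefix='100' (no match yet)
Bit 21: prefix='1001' -> emit 'm', reset

Answer: kgkekkcegm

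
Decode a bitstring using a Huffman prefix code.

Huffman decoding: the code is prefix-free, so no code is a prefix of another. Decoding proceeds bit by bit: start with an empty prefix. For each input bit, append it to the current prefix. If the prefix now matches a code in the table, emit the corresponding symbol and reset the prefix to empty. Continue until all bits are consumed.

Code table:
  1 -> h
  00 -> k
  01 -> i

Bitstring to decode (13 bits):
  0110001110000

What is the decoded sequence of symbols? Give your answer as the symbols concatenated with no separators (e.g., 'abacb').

Bit 0: prefix='0' (no match yet)
Bit 1: prefix='01' -> emit 'i', reset
Bit 2: prefix='1' -> emit 'h', reset
Bit 3: prefix='0' (no match yet)
Bit 4: prefix='00' -> emit 'k', reset
Bit 5: prefix='0' (no match yet)
Bit 6: prefix='01' -> emit 'i', reset
Bit 7: prefix='1' -> emit 'h', reset
Bit 8: prefix='1' -> emit 'h', reset
Bit 9: prefix='0' (no match yet)
Bit 10: prefix='00' -> emit 'k', reset
Bit 11: prefix='0' (no match yet)
Bit 12: prefix='00' -> emit 'k', reset

Answer: ihkihhkk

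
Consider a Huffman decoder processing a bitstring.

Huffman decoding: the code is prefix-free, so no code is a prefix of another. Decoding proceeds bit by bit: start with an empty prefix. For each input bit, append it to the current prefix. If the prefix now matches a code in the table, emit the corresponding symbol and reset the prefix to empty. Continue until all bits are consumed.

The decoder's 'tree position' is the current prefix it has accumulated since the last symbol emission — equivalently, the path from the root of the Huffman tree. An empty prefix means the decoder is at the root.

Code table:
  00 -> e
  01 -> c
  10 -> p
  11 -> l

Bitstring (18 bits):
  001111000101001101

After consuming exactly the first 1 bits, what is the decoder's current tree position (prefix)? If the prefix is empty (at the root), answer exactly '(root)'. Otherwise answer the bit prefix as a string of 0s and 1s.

Bit 0: prefix='0' (no match yet)

Answer: 0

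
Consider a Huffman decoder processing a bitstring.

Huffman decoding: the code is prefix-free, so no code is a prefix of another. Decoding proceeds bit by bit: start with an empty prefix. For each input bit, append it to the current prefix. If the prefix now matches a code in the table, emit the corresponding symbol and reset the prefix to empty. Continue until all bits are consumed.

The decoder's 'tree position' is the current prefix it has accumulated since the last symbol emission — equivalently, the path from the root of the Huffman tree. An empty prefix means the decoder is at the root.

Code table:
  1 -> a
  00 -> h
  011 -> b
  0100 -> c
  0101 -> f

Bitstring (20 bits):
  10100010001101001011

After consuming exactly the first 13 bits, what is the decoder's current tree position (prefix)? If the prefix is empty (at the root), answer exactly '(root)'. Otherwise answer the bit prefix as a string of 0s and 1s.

Answer: 0

Derivation:
Bit 0: prefix='1' -> emit 'a', reset
Bit 1: prefix='0' (no match yet)
Bit 2: prefix='01' (no match yet)
Bit 3: prefix='010' (no match yet)
Bit 4: prefix='0100' -> emit 'c', reset
Bit 5: prefix='0' (no match yet)
Bit 6: prefix='01' (no match yet)
Bit 7: prefix='010' (no match yet)
Bit 8: prefix='0100' -> emit 'c', reset
Bit 9: prefix='0' (no match yet)
Bit 10: prefix='01' (no match yet)
Bit 11: prefix='011' -> emit 'b', reset
Bit 12: prefix='0' (no match yet)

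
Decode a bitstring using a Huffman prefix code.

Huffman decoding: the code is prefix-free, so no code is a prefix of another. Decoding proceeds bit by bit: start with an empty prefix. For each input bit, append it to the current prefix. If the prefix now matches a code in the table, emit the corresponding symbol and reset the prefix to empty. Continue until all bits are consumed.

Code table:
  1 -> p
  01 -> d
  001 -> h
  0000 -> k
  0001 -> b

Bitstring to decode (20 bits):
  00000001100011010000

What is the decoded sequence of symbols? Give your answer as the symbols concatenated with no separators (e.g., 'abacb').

Answer: kbpbpdk

Derivation:
Bit 0: prefix='0' (no match yet)
Bit 1: prefix='00' (no match yet)
Bit 2: prefix='000' (no match yet)
Bit 3: prefix='0000' -> emit 'k', reset
Bit 4: prefix='0' (no match yet)
Bit 5: prefix='00' (no match yet)
Bit 6: prefix='000' (no match yet)
Bit 7: prefix='0001' -> emit 'b', reset
Bit 8: prefix='1' -> emit 'p', reset
Bit 9: prefix='0' (no match yet)
Bit 10: prefix='00' (no match yet)
Bit 11: prefix='000' (no match yet)
Bit 12: prefix='0001' -> emit 'b', reset
Bit 13: prefix='1' -> emit 'p', reset
Bit 14: prefix='0' (no match yet)
Bit 15: prefix='01' -> emit 'd', reset
Bit 16: prefix='0' (no match yet)
Bit 17: prefix='00' (no match yet)
Bit 18: prefix='000' (no match yet)
Bit 19: prefix='0000' -> emit 'k', reset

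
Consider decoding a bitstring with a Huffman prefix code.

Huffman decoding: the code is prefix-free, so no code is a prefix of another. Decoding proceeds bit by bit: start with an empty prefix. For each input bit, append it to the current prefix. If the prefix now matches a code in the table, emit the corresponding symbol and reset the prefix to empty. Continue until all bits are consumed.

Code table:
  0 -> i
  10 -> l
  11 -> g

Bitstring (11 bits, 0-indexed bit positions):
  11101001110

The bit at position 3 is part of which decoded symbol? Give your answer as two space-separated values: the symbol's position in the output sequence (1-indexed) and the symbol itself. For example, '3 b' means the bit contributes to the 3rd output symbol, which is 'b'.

Bit 0: prefix='1' (no match yet)
Bit 1: prefix='11' -> emit 'g', reset
Bit 2: prefix='1' (no match yet)
Bit 3: prefix='10' -> emit 'l', reset
Bit 4: prefix='1' (no match yet)
Bit 5: prefix='10' -> emit 'l', reset
Bit 6: prefix='0' -> emit 'i', reset
Bit 7: prefix='1' (no match yet)

Answer: 2 l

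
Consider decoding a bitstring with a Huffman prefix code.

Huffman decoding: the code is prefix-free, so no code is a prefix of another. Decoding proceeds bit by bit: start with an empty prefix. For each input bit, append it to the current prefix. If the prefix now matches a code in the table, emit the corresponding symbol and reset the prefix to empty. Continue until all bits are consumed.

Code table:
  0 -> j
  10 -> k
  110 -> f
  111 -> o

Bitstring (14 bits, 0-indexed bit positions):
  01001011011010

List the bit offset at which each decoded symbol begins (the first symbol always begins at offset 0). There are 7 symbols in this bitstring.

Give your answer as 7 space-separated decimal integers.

Bit 0: prefix='0' -> emit 'j', reset
Bit 1: prefix='1' (no match yet)
Bit 2: prefix='10' -> emit 'k', reset
Bit 3: prefix='0' -> emit 'j', reset
Bit 4: prefix='1' (no match yet)
Bit 5: prefix='10' -> emit 'k', reset
Bit 6: prefix='1' (no match yet)
Bit 7: prefix='11' (no match yet)
Bit 8: prefix='110' -> emit 'f', reset
Bit 9: prefix='1' (no match yet)
Bit 10: prefix='11' (no match yet)
Bit 11: prefix='110' -> emit 'f', reset
Bit 12: prefix='1' (no match yet)
Bit 13: prefix='10' -> emit 'k', reset

Answer: 0 1 3 4 6 9 12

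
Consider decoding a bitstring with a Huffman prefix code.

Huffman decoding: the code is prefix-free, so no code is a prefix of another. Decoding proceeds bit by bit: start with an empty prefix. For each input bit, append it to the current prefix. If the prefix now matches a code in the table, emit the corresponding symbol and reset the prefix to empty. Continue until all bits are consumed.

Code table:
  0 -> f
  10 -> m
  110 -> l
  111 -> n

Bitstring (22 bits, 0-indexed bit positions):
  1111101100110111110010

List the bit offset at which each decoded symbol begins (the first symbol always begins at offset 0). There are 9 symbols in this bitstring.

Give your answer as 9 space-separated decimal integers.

Answer: 0 3 6 9 10 13 16 19 20

Derivation:
Bit 0: prefix='1' (no match yet)
Bit 1: prefix='11' (no match yet)
Bit 2: prefix='111' -> emit 'n', reset
Bit 3: prefix='1' (no match yet)
Bit 4: prefix='11' (no match yet)
Bit 5: prefix='110' -> emit 'l', reset
Bit 6: prefix='1' (no match yet)
Bit 7: prefix='11' (no match yet)
Bit 8: prefix='110' -> emit 'l', reset
Bit 9: prefix='0' -> emit 'f', reset
Bit 10: prefix='1' (no match yet)
Bit 11: prefix='11' (no match yet)
Bit 12: prefix='110' -> emit 'l', reset
Bit 13: prefix='1' (no match yet)
Bit 14: prefix='11' (no match yet)
Bit 15: prefix='111' -> emit 'n', reset
Bit 16: prefix='1' (no match yet)
Bit 17: prefix='11' (no match yet)
Bit 18: prefix='110' -> emit 'l', reset
Bit 19: prefix='0' -> emit 'f', reset
Bit 20: prefix='1' (no match yet)
Bit 21: prefix='10' -> emit 'm', reset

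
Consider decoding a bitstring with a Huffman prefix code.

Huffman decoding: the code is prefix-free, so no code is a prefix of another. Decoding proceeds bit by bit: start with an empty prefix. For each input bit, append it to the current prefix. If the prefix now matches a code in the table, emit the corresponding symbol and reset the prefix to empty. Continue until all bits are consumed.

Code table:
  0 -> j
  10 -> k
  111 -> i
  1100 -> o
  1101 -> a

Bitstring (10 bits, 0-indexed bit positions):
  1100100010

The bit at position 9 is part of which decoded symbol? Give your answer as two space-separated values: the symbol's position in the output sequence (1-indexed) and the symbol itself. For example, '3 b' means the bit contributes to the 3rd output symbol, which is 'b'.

Bit 0: prefix='1' (no match yet)
Bit 1: prefix='11' (no match yet)
Bit 2: prefix='110' (no match yet)
Bit 3: prefix='1100' -> emit 'o', reset
Bit 4: prefix='1' (no match yet)
Bit 5: prefix='10' -> emit 'k', reset
Bit 6: prefix='0' -> emit 'j', reset
Bit 7: prefix='0' -> emit 'j', reset
Bit 8: prefix='1' (no match yet)
Bit 9: prefix='10' -> emit 'k', reset

Answer: 5 k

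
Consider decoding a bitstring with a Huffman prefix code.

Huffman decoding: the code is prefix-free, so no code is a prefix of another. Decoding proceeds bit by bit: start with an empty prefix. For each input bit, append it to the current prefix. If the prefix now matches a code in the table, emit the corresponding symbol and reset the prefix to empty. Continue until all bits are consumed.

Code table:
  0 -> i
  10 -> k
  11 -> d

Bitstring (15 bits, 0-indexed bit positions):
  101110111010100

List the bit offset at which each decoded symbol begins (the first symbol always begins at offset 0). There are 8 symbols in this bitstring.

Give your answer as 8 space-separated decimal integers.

Bit 0: prefix='1' (no match yet)
Bit 1: prefix='10' -> emit 'k', reset
Bit 2: prefix='1' (no match yet)
Bit 3: prefix='11' -> emit 'd', reset
Bit 4: prefix='1' (no match yet)
Bit 5: prefix='10' -> emit 'k', reset
Bit 6: prefix='1' (no match yet)
Bit 7: prefix='11' -> emit 'd', reset
Bit 8: prefix='1' (no match yet)
Bit 9: prefix='10' -> emit 'k', reset
Bit 10: prefix='1' (no match yet)
Bit 11: prefix='10' -> emit 'k', reset
Bit 12: prefix='1' (no match yet)
Bit 13: prefix='10' -> emit 'k', reset
Bit 14: prefix='0' -> emit 'i', reset

Answer: 0 2 4 6 8 10 12 14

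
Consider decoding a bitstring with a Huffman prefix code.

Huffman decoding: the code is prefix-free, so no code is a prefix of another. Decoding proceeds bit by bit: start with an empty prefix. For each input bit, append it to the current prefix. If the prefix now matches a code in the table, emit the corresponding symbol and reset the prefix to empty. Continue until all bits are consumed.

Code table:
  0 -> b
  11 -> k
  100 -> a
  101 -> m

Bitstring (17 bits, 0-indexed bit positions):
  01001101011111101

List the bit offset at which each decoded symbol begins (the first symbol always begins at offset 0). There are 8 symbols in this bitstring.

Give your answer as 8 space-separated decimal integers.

Answer: 0 1 4 6 7 10 12 14

Derivation:
Bit 0: prefix='0' -> emit 'b', reset
Bit 1: prefix='1' (no match yet)
Bit 2: prefix='10' (no match yet)
Bit 3: prefix='100' -> emit 'a', reset
Bit 4: prefix='1' (no match yet)
Bit 5: prefix='11' -> emit 'k', reset
Bit 6: prefix='0' -> emit 'b', reset
Bit 7: prefix='1' (no match yet)
Bit 8: prefix='10' (no match yet)
Bit 9: prefix='101' -> emit 'm', reset
Bit 10: prefix='1' (no match yet)
Bit 11: prefix='11' -> emit 'k', reset
Bit 12: prefix='1' (no match yet)
Bit 13: prefix='11' -> emit 'k', reset
Bit 14: prefix='1' (no match yet)
Bit 15: prefix='10' (no match yet)
Bit 16: prefix='101' -> emit 'm', reset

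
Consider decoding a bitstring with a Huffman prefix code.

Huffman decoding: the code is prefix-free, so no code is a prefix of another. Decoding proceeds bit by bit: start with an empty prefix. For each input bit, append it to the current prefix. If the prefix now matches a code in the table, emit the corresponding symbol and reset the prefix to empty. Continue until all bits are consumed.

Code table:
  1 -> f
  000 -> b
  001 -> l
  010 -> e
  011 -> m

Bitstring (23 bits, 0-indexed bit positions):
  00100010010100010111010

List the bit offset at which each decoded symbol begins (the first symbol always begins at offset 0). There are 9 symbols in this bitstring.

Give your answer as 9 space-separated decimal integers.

Bit 0: prefix='0' (no match yet)
Bit 1: prefix='00' (no match yet)
Bit 2: prefix='001' -> emit 'l', reset
Bit 3: prefix='0' (no match yet)
Bit 4: prefix='00' (no match yet)
Bit 5: prefix='000' -> emit 'b', reset
Bit 6: prefix='1' -> emit 'f', reset
Bit 7: prefix='0' (no match yet)
Bit 8: prefix='00' (no match yet)
Bit 9: prefix='001' -> emit 'l', reset
Bit 10: prefix='0' (no match yet)
Bit 11: prefix='01' (no match yet)
Bit 12: prefix='010' -> emit 'e', reset
Bit 13: prefix='0' (no match yet)
Bit 14: prefix='00' (no match yet)
Bit 15: prefix='001' -> emit 'l', reset
Bit 16: prefix='0' (no match yet)
Bit 17: prefix='01' (no match yet)
Bit 18: prefix='011' -> emit 'm', reset
Bit 19: prefix='1' -> emit 'f', reset
Bit 20: prefix='0' (no match yet)
Bit 21: prefix='01' (no match yet)
Bit 22: prefix='010' -> emit 'e', reset

Answer: 0 3 6 7 10 13 16 19 20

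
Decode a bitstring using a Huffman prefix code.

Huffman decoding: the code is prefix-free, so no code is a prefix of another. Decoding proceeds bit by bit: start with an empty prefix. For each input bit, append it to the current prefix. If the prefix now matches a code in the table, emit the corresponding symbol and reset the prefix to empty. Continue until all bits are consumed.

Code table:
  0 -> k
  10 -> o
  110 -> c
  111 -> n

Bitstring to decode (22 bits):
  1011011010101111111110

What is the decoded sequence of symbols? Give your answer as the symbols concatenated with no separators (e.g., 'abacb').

Bit 0: prefix='1' (no match yet)
Bit 1: prefix='10' -> emit 'o', reset
Bit 2: prefix='1' (no match yet)
Bit 3: prefix='11' (no match yet)
Bit 4: prefix='110' -> emit 'c', reset
Bit 5: prefix='1' (no match yet)
Bit 6: prefix='11' (no match yet)
Bit 7: prefix='110' -> emit 'c', reset
Bit 8: prefix='1' (no match yet)
Bit 9: prefix='10' -> emit 'o', reset
Bit 10: prefix='1' (no match yet)
Bit 11: prefix='10' -> emit 'o', reset
Bit 12: prefix='1' (no match yet)
Bit 13: prefix='11' (no match yet)
Bit 14: prefix='111' -> emit 'n', reset
Bit 15: prefix='1' (no match yet)
Bit 16: prefix='11' (no match yet)
Bit 17: prefix='111' -> emit 'n', reset
Bit 18: prefix='1' (no match yet)
Bit 19: prefix='11' (no match yet)
Bit 20: prefix='111' -> emit 'n', reset
Bit 21: prefix='0' -> emit 'k', reset

Answer: occoonnnk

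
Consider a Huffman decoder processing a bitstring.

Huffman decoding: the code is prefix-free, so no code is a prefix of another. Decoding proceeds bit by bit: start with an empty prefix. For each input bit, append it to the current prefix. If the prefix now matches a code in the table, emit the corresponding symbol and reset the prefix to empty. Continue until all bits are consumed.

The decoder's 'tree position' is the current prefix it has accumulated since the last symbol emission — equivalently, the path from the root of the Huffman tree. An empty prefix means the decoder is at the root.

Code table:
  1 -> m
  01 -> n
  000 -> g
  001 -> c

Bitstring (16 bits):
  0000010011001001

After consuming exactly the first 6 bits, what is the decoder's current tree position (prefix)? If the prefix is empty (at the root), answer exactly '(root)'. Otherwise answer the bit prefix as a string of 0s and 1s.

Answer: (root)

Derivation:
Bit 0: prefix='0' (no match yet)
Bit 1: prefix='00' (no match yet)
Bit 2: prefix='000' -> emit 'g', reset
Bit 3: prefix='0' (no match yet)
Bit 4: prefix='00' (no match yet)
Bit 5: prefix='001' -> emit 'c', reset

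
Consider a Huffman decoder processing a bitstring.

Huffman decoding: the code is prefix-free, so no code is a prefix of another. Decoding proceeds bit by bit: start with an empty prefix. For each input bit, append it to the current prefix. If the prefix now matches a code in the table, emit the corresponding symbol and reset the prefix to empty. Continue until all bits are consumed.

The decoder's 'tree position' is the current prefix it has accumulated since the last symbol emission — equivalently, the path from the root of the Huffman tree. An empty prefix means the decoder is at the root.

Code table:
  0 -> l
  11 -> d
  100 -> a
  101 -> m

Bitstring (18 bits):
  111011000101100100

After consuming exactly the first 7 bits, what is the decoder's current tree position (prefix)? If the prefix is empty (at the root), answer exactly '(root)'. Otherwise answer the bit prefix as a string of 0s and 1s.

Bit 0: prefix='1' (no match yet)
Bit 1: prefix='11' -> emit 'd', reset
Bit 2: prefix='1' (no match yet)
Bit 3: prefix='10' (no match yet)
Bit 4: prefix='101' -> emit 'm', reset
Bit 5: prefix='1' (no match yet)
Bit 6: prefix='10' (no match yet)

Answer: 10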